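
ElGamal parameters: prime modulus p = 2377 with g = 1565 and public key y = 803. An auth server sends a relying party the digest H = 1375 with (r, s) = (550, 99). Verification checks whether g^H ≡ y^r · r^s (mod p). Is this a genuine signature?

forged

Left side g^H mod p:
1565^2 = 2449225 ≡ 915
1565^4 ≡ 915^2 = 837225 ≡ 521
1565^8 ≡ 521^2 = 271441 ≡ 463
1565^16 ≡ 463^2 = 214369 ≡ 439
1565^32 ≡ 439^2 = 192721 ≡ 184
1565^64 ≡ 184^2 = 33856 ≡ 578
1565^128 ≡ 578^2 = 334084 ≡ 1304
1565^256 ≡ 1304^2 = 1700416 ≡ 861
1565^512 ≡ 861^2 = 741321 ≡ 2074
1565^1024 ≡ 2074^2 = 4301476 ≡ 1483
1375 = 1024 + 256 + 64 + 16 + 8 + 4 + 2 + 1, so 1565^1375 ≡ 1483·861·578·439·463·521·915·1565 ≡ 576 (mod 2377)
Right side y^r · r^s mod p:
803^2 = 644809 ≡ 642
803^4 ≡ 642^2 = 412164 ≡ 943
803^8 ≡ 943^2 = 889249 ≡ 251
803^16 ≡ 251^2 = 63001 ≡ 1199
803^32 ≡ 1199^2 = 1437601 ≡ 1893
803^64 ≡ 1893^2 = 3583449 ≡ 1310
803^128 ≡ 1310^2 = 1716100 ≡ 2283
803^256 ≡ 2283^2 = 5212089 ≡ 1705
803^512 ≡ 1705^2 = 2907025 ≡ 2331
550 = 512 + 32 + 4 + 2, so 803^550 ≡ 2331·1893·943·642 ≡ 2077 (mod 2377)
550^2 = 302500 ≡ 621
550^4 ≡ 621^2 = 385641 ≡ 567
550^8 ≡ 567^2 = 321489 ≡ 594
550^16 ≡ 594^2 = 352836 ≡ 1040
550^32 ≡ 1040^2 = 1081600 ≡ 65
550^64 ≡ 65^2 = 4225 ≡ 1848
99 = 64 + 32 + 2 + 1, so 550^99 ≡ 1848·65·621·550 ≡ 1655 (mod 2377)
2077·1655 = 3437435 ≡ 293 (mod 2377)
576 ≠ 293, so verification fails.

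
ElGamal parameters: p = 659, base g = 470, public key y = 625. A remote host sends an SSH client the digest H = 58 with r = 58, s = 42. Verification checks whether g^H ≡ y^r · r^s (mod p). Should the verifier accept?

reject

Left side g^H mod p:
470^2 = 220900 ≡ 135
470^4 ≡ 135^2 = 18225 ≡ 432
470^8 ≡ 432^2 = 186624 ≡ 127
470^16 ≡ 127^2 = 16129 ≡ 313
470^32 ≡ 313^2 = 97969 ≡ 437
58 = 32 + 16 + 8 + 2, so 470^58 ≡ 437·313·127·135 ≡ 94 (mod 659)
Right side y^r · r^s mod p:
625^2 = 390625 ≡ 497
625^4 ≡ 497^2 = 247009 ≡ 543
625^8 ≡ 543^2 = 294849 ≡ 276
625^16 ≡ 276^2 = 76176 ≡ 391
625^32 ≡ 391^2 = 152881 ≡ 652
58 = 32 + 16 + 8 + 2, so 625^58 ≡ 652·391·276·497 ≡ 444 (mod 659)
58^2 = 3364 ≡ 69
58^4 ≡ 69^2 = 4761 ≡ 148
58^8 ≡ 148^2 = 21904 ≡ 157
58^16 ≡ 157^2 = 24649 ≡ 266
58^32 ≡ 266^2 = 70756 ≡ 243
42 = 32 + 8 + 2, so 58^42 ≡ 243·157·69 ≡ 373 (mod 659)
444·373 = 165612 ≡ 203 (mod 659)
94 ≠ 203, so verification fails.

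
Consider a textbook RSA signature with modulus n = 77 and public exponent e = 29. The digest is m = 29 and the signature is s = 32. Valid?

Squares mod 77: s^1≡32, s^2≡23, s^4≡67, s^8≡23, s^16≡67
29 = 16 + 8 + 4 + 1, so s^29 ≡ 67·23·67·32 ≡ 65 (mod 77)
s^29 mod 77 = 65, but m = 29.

no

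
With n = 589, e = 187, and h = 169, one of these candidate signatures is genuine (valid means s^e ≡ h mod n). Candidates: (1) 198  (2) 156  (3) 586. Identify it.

3

Candidate 1: Squares mod 589: 198^1≡198, 198^2≡330, 198^4≡524, 198^8≡102, 198^16≡391, 198^32≡330, 198^64≡524, 198^128≡102; 187 = 128 + 32 + 16 + 8 + 2 + 1, so 198^187 ≡ 102·330·391·102·330·198 ≡ 179 (mod 589)
Candidate 2: Squares mod 589: 156^1≡156, 156^2≡187, 156^4≡218, 156^8≡404, 156^16≡63, 156^32≡435, 156^64≡156, 156^128≡187; 187 = 128 + 32 + 16 + 8 + 2 + 1, so 156^187 ≡ 187·435·63·404·187·156 ≡ 63 (mod 589)
Candidate 3: Squares mod 589: 586^1≡586, 586^2≡9, 586^4≡81, 586^8≡82, 586^16≡245, 586^32≡536, 586^64≡453, 586^128≡237; 187 = 128 + 32 + 16 + 8 + 2 + 1, so 586^187 ≡ 237·536·245·82·9·586 ≡ 169 (mod 589)
  → matches h = 169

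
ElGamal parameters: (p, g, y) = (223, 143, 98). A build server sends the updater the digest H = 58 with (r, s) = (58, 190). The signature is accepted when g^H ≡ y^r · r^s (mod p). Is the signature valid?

valid

Left side g^H mod p:
Squares mod 223: 143^1≡143, 143^2≡156, 143^4≡29, 143^8≡172, 143^16≡148, 143^32≡50
58 = 32 + 16 + 8 + 2, so 143^58 ≡ 50·148·172·156 ≡ 53 (mod 223)
Right side y^r · r^s mod p:
Squares mod 223: 98^1≡98, 98^2≡15, 98^4≡2, 98^8≡4, 98^16≡16, 98^32≡33
58 = 32 + 16 + 8 + 2, so 98^58 ≡ 33·16·4·15 ≡ 14 (mod 223)
Squares mod 223: 58^1≡58, 58^2≡19, 58^4≡138, 58^8≡89, 58^16≡116, 58^32≡76, 58^64≡201, 58^128≡38
190 = 128 + 32 + 16 + 8 + 4 + 2, so 58^190 ≡ 38·76·116·89·138·19 ≡ 179 (mod 223)
14·179 = 2506 ≡ 53 (mod 223)
53 ≡ 53 (mod 223), so the signature is genuine.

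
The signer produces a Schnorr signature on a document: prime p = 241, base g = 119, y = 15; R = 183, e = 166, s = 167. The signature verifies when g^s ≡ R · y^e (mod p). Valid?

no

g^s mod p:
Squares mod 241: 119^1≡119, 119^2≡183, 119^4≡231, 119^8≡100, 119^16≡119, 119^32≡183, 119^64≡231, 119^128≡100
167 = 128 + 32 + 4 + 2 + 1, so 119^167 ≡ 100·183·231·183·119 ≡ 183 (mod 241)
R · y^e mod p:
Squares mod 241: 15^1≡15, 15^2≡225, 15^4≡15, 15^8≡225, 15^16≡15, 15^32≡225, 15^64≡15, 15^128≡225
166 = 128 + 32 + 4 + 2, so 15^166 ≡ 225·225·15·225 ≡ 15 (mod 241)
183·15 = 2745 ≡ 94 (mod 241)
183 ≠ 94; the check fails.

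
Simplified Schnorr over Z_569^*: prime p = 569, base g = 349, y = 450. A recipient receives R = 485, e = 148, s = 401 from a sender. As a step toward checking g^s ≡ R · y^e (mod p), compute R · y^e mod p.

365

450^2 = 202500 ≡ 505
450^4 ≡ 505^2 = 255025 ≡ 113
450^8 ≡ 113^2 = 12769 ≡ 251
450^16 ≡ 251^2 = 63001 ≡ 411
450^32 ≡ 411^2 = 168921 ≡ 497
450^64 ≡ 497^2 = 247009 ≡ 63
450^128 ≡ 63^2 = 3969 ≡ 555
148 = 128 + 16 + 4, so 450^148 ≡ 555·411·113 ≡ 165 (mod 569)
R · y^e ≡ 485·165 = 80025 ≡ 365 (mod 569)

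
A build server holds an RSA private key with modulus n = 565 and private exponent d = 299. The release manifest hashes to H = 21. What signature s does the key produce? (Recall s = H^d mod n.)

366

H^299 mod 565 = 366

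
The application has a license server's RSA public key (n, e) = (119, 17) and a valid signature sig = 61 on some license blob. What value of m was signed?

10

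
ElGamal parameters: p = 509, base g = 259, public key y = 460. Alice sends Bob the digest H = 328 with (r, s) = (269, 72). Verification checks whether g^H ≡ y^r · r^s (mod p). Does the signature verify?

Left side g^H mod p:
Squares mod 509: 259^1≡259, 259^2≡402, 259^4≡251, 259^8≡394, 259^16≡500, 259^32≡81, 259^64≡453, 259^128≡82, 259^256≡107
328 = 256 + 64 + 8, so 259^328 ≡ 107·453·394 ≡ 403 (mod 509)
Right side y^r · r^s mod p:
Squares mod 509: 460^1≡460, 460^2≡365, 460^4≡376, 460^8≡383, 460^16≡97, 460^32≡247, 460^64≡438, 460^128≡460, 460^256≡365
269 = 256 + 8 + 4 + 1, so 460^269 ≡ 365·383·376·460 ≡ 185 (mod 509)
Squares mod 509: 269^1≡269, 269^2≡83, 269^4≡272, 269^8≡179, 269^16≡483, 269^32≡167, 269^64≡403
72 = 64 + 8, so 269^72 ≡ 403·179 ≡ 368 (mod 509)
185·368 = 68080 ≡ 383 (mod 509)
403 ≠ 383, so verification fails.

does not verify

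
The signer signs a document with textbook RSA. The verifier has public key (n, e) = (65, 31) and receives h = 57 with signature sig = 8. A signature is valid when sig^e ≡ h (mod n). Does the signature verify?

Squares mod 65: sig^1≡8, sig^2≡64, sig^4≡1, sig^8≡1, sig^16≡1
31 = 16 + 8 + 4 + 2 + 1, so sig^31 ≡ 1·1·1·64·8 ≡ 57 (mod 65)
sig^31 mod 65 = 57 matches h.

verifies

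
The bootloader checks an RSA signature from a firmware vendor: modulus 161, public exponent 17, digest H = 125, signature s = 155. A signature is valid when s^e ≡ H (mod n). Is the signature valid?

invalid

s^2 ≡ 155^2 = 24025 ≡ 36
s^4 ≡ 36^2 = 1296 ≡ 8
s^8 ≡ 8^2 = 64
s^16 ≡ 64^2 = 4096 ≡ 71
17 = 16 + 1, so s^17 ≡ 71·155 ≡ 57 (mod 161)
57 ≠ 125, so verification fails.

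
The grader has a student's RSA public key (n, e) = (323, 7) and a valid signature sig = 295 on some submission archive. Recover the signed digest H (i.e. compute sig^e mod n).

sig^2 ≡ 295^2 = 87025 ≡ 138
sig^4 ≡ 138^2 = 19044 ≡ 310
7 = 4 + 2 + 1, so sig^7 ≡ 310·138·295 ≡ 167 (mod 323)

167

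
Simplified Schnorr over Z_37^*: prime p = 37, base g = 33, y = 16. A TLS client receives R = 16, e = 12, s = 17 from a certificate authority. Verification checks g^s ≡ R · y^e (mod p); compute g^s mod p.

33^17 mod 37 = 9

9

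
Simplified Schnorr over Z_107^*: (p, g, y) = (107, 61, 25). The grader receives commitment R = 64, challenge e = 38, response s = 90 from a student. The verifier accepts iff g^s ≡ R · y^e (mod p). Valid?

g^s mod p:
61^2 = 3721 ≡ 83
61^4 ≡ 83^2 = 6889 ≡ 41
61^8 ≡ 41^2 = 1681 ≡ 76
61^16 ≡ 76^2 = 5776 ≡ 105
61^32 ≡ 105^2 = 11025 ≡ 4
61^64 ≡ 4^2 = 16
90 = 64 + 16 + 8 + 2, so 61^90 ≡ 16·105·76·83 ≡ 53 (mod 107)
R · y^e mod p:
25^2 = 625 ≡ 90
25^4 ≡ 90^2 = 8100 ≡ 75
25^8 ≡ 75^2 = 5625 ≡ 61
25^16 ≡ 61^2 = 3721 ≡ 83
25^32 ≡ 83^2 = 6889 ≡ 41
38 = 32 + 4 + 2, so 25^38 ≡ 41·75·90 ≡ 48 (mod 107)
64·48 = 3072 ≡ 76 (mod 107)
53 ≠ 76; the check fails.

no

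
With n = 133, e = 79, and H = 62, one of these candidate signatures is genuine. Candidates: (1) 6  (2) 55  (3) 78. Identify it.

Candidate 1: Squares mod 133: 6^1≡6, 6^2≡36, 6^4≡99, 6^8≡92, 6^16≡85, 6^32≡43, 6^64≡120; 79 = 64 + 8 + 4 + 2 + 1, so 6^79 ≡ 120·92·99·36·6 ≡ 104 (mod 133)
Candidate 2: Squares mod 133: 55^1≡55, 55^2≡99, 55^4≡92, 55^8≡85, 55^16≡43, 55^32≡120, 55^64≡36; 79 = 64 + 8 + 4 + 2 + 1, so 55^79 ≡ 36·85·92·99·55 ≡ 62 (mod 133)
  → matches H = 62
Candidate 3: Squares mod 133: 78^1≡78, 78^2≡99, 78^4≡92, 78^8≡85, 78^16≡43, 78^32≡120, 78^64≡36; 79 = 64 + 8 + 4 + 2 + 1, so 78^79 ≡ 36·85·92·99·78 ≡ 71 (mod 133)

2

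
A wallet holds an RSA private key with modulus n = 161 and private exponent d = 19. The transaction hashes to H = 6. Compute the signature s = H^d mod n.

H^2 ≡ 6^2 = 36
H^4 ≡ 36^2 = 1296 ≡ 8
H^8 ≡ 8^2 = 64
H^16 ≡ 64^2 = 4096 ≡ 71
19 = 16 + 2 + 1, so H^19 ≡ 71·36·6 ≡ 41 (mod 161)

41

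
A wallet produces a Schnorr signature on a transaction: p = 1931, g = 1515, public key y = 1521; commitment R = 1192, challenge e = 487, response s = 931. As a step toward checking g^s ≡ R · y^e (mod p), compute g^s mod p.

1656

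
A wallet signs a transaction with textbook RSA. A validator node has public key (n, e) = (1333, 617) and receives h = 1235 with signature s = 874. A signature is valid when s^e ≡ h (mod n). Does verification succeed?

passes

Squares mod 1333: s^1≡874, s^2≡67, s^4≡490, s^8≡160, s^16≡273, s^32≡1214, s^64≡831, s^128≡67, s^256≡490, s^512≡160
617 = 512 + 64 + 32 + 8 + 1, so s^617 ≡ 160·831·1214·160·874 ≡ 1235 (mod 1333)
s^617 mod 1333 = 1235 matches h.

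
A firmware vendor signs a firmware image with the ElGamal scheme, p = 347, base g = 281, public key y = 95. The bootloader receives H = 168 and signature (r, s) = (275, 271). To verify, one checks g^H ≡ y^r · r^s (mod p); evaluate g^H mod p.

Squares mod 347: 281^1≡281, 281^2≡192, 281^4≡82, 281^8≡131, 281^16≡158, 281^32≡327, 281^64≡53, 281^128≡33
168 = 128 + 32 + 8, so 281^168 ≡ 33·327·131 ≡ 290 (mod 347)

290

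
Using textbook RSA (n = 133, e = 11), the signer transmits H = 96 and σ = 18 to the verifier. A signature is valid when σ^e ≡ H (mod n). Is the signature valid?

invalid

σ^11 mod 133 = 37
37 ≠ 96, so verification fails.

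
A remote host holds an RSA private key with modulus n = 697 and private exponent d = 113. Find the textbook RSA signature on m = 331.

331

m^113 mod 697 = 331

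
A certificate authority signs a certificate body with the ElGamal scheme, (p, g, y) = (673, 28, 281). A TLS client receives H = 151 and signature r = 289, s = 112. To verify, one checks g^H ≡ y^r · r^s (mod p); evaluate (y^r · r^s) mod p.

Squares mod 673: 281^1≡281, 281^2≡220, 281^4≡617, 281^8≡444, 281^16≡620, 281^32≡117, 281^64≡229, 281^128≡620, 281^256≡117
289 = 256 + 32 + 1, so 281^289 ≡ 117·117·281 ≡ 414 (mod 673)
Squares mod 673: 289^1≡289, 289^2≡69, 289^4≡50, 289^8≡481, 289^16≡522, 289^32≡592, 289^64≡504
112 = 64 + 32 + 16, so 289^112 ≡ 504·592·522 ≡ 417 (mod 673)
y^r · r^s ≡ 414·417 = 172638 ≡ 350 (mod 673)

350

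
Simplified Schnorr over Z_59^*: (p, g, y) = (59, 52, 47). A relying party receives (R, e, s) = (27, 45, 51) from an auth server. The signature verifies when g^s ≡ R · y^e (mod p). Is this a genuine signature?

g^s mod p:
52^2 = 2704 ≡ 49
52^4 ≡ 49^2 = 2401 ≡ 41
52^8 ≡ 41^2 = 1681 ≡ 29
52^16 ≡ 29^2 = 841 ≡ 15
52^32 ≡ 15^2 = 225 ≡ 48
51 = 32 + 16 + 2 + 1, so 52^51 ≡ 48·15·49·52 ≡ 14 (mod 59)
R · y^e mod p:
47^2 = 2209 ≡ 26
47^4 ≡ 26^2 = 676 ≡ 27
47^8 ≡ 27^2 = 729 ≡ 21
47^16 ≡ 21^2 = 441 ≡ 28
47^32 ≡ 28^2 = 784 ≡ 17
45 = 32 + 8 + 4 + 1, so 47^45 ≡ 17·21·27·47 ≡ 31 (mod 59)
27·31 = 837 ≡ 11 (mod 59)
14 ≠ 11; the check fails.

forged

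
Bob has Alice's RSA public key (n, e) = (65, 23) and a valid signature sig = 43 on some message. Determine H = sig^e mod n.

sig^2 ≡ 43^2 = 1849 ≡ 29
sig^4 ≡ 29^2 = 841 ≡ 61
sig^8 ≡ 61^2 = 3721 ≡ 16
sig^16 ≡ 16^2 = 256 ≡ 61
23 = 16 + 4 + 2 + 1, so sig^23 ≡ 61·61·29·43 ≡ 62 (mod 65)

62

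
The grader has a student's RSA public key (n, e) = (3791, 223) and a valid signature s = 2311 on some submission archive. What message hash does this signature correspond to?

s^2 ≡ 2311^2 = 5340721 ≡ 2993
s^4 ≡ 2993^2 = 8958049 ≡ 3707
s^8 ≡ 3707^2 = 13741849 ≡ 3265
s^16 ≡ 3265^2 = 10660225 ≡ 3724
s^32 ≡ 3724^2 = 13868176 ≡ 698
s^64 ≡ 698^2 = 487204 ≡ 1956
s^128 ≡ 1956^2 = 3825936 ≡ 817
223 = 128 + 64 + 16 + 8 + 4 + 2 + 1, so s^223 ≡ 817·1956·3724·3265·3707·2993·2311 ≡ 2311 (mod 3791)

2311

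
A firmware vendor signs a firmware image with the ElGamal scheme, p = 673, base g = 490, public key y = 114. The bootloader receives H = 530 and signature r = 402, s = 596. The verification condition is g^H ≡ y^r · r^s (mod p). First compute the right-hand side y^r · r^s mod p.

114^2 = 12996 ≡ 209
114^4 ≡ 209^2 = 43681 ≡ 609
114^8 ≡ 609^2 = 370881 ≡ 58
114^16 ≡ 58^2 = 3364 ≡ 672
114^32 ≡ 672^2 = 451584 ≡ 1
114^64 ≡ 1^2 = 1
114^128 ≡ 1^2 = 1
114^256 ≡ 1^2 = 1
402 = 256 + 128 + 16 + 2, so 114^402 ≡ 1·1·672·209 ≡ 464 (mod 673)
402^2 = 161604 ≡ 84
402^4 ≡ 84^2 = 7056 ≡ 326
402^8 ≡ 326^2 = 106276 ≡ 615
402^16 ≡ 615^2 = 378225 ≡ 672
402^32 ≡ 672^2 = 451584 ≡ 1
402^64 ≡ 1^2 = 1
402^128 ≡ 1^2 = 1
402^256 ≡ 1^2 = 1
402^512 ≡ 1^2 = 1
596 = 512 + 64 + 16 + 4, so 402^596 ≡ 1·1·672·326 ≡ 347 (mod 673)
y^r · r^s ≡ 464·347 = 161008 ≡ 161 (mod 673)

161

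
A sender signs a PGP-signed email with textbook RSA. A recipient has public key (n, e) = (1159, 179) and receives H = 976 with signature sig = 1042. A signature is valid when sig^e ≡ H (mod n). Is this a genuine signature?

sig^179 mod 1159 = 842
842 ≠ 976, so verification fails.

forged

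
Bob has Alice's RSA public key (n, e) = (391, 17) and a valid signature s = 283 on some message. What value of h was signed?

249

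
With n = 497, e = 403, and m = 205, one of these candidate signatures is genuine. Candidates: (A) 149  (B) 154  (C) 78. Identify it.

Candidate A: Squares mod 497: 149^1≡149, 149^2≡333, 149^4≡58, 149^8≡382, 149^16≡303, 149^32≡361, 149^64≡107, 149^128≡18, 149^256≡324; 403 = 256 + 128 + 16 + 2 + 1, so 149^403 ≡ 324·18·303·333·149 ≡ 205 (mod 497)
  → matches m = 205
Candidate B: Squares mod 497: 154^1≡154, 154^2≡357, 154^4≡217, 154^8≡371, 154^16≡469, 154^32≡287, 154^64≡364, 154^128≡294, 154^256≡455; 403 = 256 + 128 + 16 + 2 + 1, so 154^403 ≡ 455·294·469·357·154 ≡ 441 (mod 497)
Candidate C: Squares mod 497: 78^1≡78, 78^2≡120, 78^4≡484, 78^8≡169, 78^16≡232, 78^32≡148, 78^64≡36, 78^128≡302, 78^256≡253; 403 = 256 + 128 + 16 + 2 + 1, so 78^403 ≡ 253·302·232·120·78 ≡ 134 (mod 497)

A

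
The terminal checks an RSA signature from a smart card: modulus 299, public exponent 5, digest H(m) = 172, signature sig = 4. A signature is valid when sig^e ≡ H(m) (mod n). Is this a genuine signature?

forged

sig^2 ≡ 4^2 = 16
sig^4 ≡ 16^2 = 256
5 = 4 + 1, so sig^5 ≡ 256·4 ≡ 127 (mod 299)
sig^5 mod 299 = 127, but H(m) = 172.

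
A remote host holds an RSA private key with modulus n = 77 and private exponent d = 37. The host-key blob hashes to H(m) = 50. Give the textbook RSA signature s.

(H(m))^2 ≡ 50^2 = 2500 ≡ 36
(H(m))^4 ≡ 36^2 = 1296 ≡ 64
(H(m))^8 ≡ 64^2 = 4096 ≡ 15
(H(m))^16 ≡ 15^2 = 225 ≡ 71
(H(m))^32 ≡ 71^2 = 5041 ≡ 36
37 = 32 + 4 + 1, so (H(m))^37 ≡ 36·64·50 ≡ 8 (mod 77)

8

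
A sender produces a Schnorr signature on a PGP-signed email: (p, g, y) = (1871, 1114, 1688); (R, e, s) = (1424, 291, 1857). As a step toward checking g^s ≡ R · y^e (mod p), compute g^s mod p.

189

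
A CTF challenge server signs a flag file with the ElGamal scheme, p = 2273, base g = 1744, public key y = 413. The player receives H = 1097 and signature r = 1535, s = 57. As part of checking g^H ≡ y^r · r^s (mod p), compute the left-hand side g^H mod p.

1491

1744^2 = 3041536 ≡ 262
1744^4 ≡ 262^2 = 68644 ≡ 454
1744^8 ≡ 454^2 = 206116 ≡ 1546
1744^16 ≡ 1546^2 = 2390116 ≡ 1193
1744^32 ≡ 1193^2 = 1423249 ≡ 351
1744^64 ≡ 351^2 = 123201 ≡ 459
1744^128 ≡ 459^2 = 210681 ≡ 1565
1744^256 ≡ 1565^2 = 2449225 ≡ 1204
1744^512 ≡ 1204^2 = 1449616 ≡ 1715
1744^1024 ≡ 1715^2 = 2941225 ≡ 2236
1097 = 1024 + 64 + 8 + 1, so 1744^1097 ≡ 2236·459·1546·1744 ≡ 1491 (mod 2273)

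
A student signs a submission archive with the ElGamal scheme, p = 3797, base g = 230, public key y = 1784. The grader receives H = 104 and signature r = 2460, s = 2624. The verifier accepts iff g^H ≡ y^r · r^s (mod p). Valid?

Left side g^H mod p:
230^2 = 52900 ≡ 3539
230^4 ≡ 3539^2 = 12524521 ≡ 2015
230^8 ≡ 2015^2 = 4060225 ≡ 1232
230^16 ≡ 1232^2 = 1517824 ≡ 2821
230^32 ≡ 2821^2 = 7958041 ≡ 3326
230^64 ≡ 3326^2 = 11062276 ≡ 1615
104 = 64 + 32 + 8, so 230^104 ≡ 1615·3326·1232 ≡ 2087 (mod 3797)
Right side y^r · r^s mod p:
1784^2 = 3182656 ≡ 770
1784^4 ≡ 770^2 = 592900 ≡ 568
1784^8 ≡ 568^2 = 322624 ≡ 3676
1784^16 ≡ 3676^2 = 13512976 ≡ 3250
1784^32 ≡ 3250^2 = 10562500 ≡ 3043
1784^64 ≡ 3043^2 = 9259849 ≡ 2763
1784^128 ≡ 2763^2 = 7634169 ≡ 2199
1784^256 ≡ 2199^2 = 4835601 ≡ 2020
1784^512 ≡ 2020^2 = 4080400 ≡ 2422
1784^1024 ≡ 2422^2 = 5866084 ≡ 3516
1784^2048 ≡ 3516^2 = 12362256 ≡ 3021
2460 = 2048 + 256 + 128 + 16 + 8 + 4, so 1784^2460 ≡ 3021·2020·2199·3250·3676·568 ≡ 1249 (mod 3797)
2460^2 = 6051600 ≡ 2979
2460^4 ≡ 2979^2 = 8874441 ≡ 852
2460^8 ≡ 852^2 = 725904 ≡ 677
2460^16 ≡ 677^2 = 458329 ≡ 2689
2460^32 ≡ 2689^2 = 7230721 ≡ 1233
2460^64 ≡ 1233^2 = 1520289 ≡ 1489
2460^128 ≡ 1489^2 = 2217121 ≡ 3470
2460^256 ≡ 3470^2 = 12040900 ≡ 613
2460^512 ≡ 613^2 = 375769 ≡ 3663
2460^1024 ≡ 3663^2 = 13417569 ≡ 2768
2460^2048 ≡ 2768^2 = 7661824 ≡ 3275
2624 = 2048 + 512 + 64, so 2460^2624 ≡ 3275·3663·1489 ≡ 862 (mod 3797)
1249·862 = 1076638 ≡ 2087 (mod 3797)
2087 ≡ 2087 (mod 3797), so the signature is genuine.

yes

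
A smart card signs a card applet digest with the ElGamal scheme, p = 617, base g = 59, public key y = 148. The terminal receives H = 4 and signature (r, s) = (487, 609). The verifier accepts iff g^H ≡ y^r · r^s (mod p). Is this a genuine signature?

genuine

Left side g^H mod p:
59^2 = 3481 ≡ 396
59^4 ≡ 396^2 = 156816 ≡ 98
Right side y^r · r^s mod p:
148^2 = 21904 ≡ 309
148^4 ≡ 309^2 = 95481 ≡ 463
148^8 ≡ 463^2 = 214369 ≡ 270
148^16 ≡ 270^2 = 72900 ≡ 94
148^32 ≡ 94^2 = 8836 ≡ 198
148^64 ≡ 198^2 = 39204 ≡ 333
148^128 ≡ 333^2 = 110889 ≡ 446
148^256 ≡ 446^2 = 198916 ≡ 242
487 = 256 + 128 + 64 + 32 + 4 + 2 + 1, so 148^487 ≡ 242·446·333·198·463·309·148 ≡ 56 (mod 617)
487^2 = 237169 ≡ 241
487^4 ≡ 241^2 = 58081 ≡ 83
487^8 ≡ 83^2 = 6889 ≡ 102
487^16 ≡ 102^2 = 10404 ≡ 532
487^32 ≡ 532^2 = 283024 ≡ 438
487^64 ≡ 438^2 = 191844 ≡ 574
487^128 ≡ 574^2 = 329476 ≡ 615
487^256 ≡ 615^2 = 378225 ≡ 4
487^512 ≡ 4^2 = 16
609 = 512 + 64 + 32 + 1, so 487^609 ≡ 16·574·438·487 ≡ 156 (mod 617)
56·156 = 8736 ≡ 98 (mod 617)
98 ≡ 98 (mod 617), so the signature is genuine.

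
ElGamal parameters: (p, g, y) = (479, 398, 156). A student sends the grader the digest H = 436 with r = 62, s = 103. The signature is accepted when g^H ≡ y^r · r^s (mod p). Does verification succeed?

fails

Left side g^H mod p:
398^2 = 158404 ≡ 334
398^4 ≡ 334^2 = 111556 ≡ 428
398^8 ≡ 428^2 = 183184 ≡ 206
398^16 ≡ 206^2 = 42436 ≡ 284
398^32 ≡ 284^2 = 80656 ≡ 184
398^64 ≡ 184^2 = 33856 ≡ 326
398^128 ≡ 326^2 = 106276 ≡ 417
398^256 ≡ 417^2 = 173889 ≡ 12
436 = 256 + 128 + 32 + 16 + 4, so 398^436 ≡ 12·417·184·284·428 ≡ 324 (mod 479)
Right side y^r · r^s mod p:
156^2 = 24336 ≡ 386
156^4 ≡ 386^2 = 148996 ≡ 27
156^8 ≡ 27^2 = 729 ≡ 250
156^16 ≡ 250^2 = 62500 ≡ 230
156^32 ≡ 230^2 = 52900 ≡ 210
62 = 32 + 16 + 8 + 4 + 2, so 156^62 ≡ 210·230·250·27·386 ≡ 422 (mod 479)
62^2 = 3844 ≡ 12
62^4 ≡ 12^2 = 144
62^8 ≡ 144^2 = 20736 ≡ 139
62^16 ≡ 139^2 = 19321 ≡ 161
62^32 ≡ 161^2 = 25921 ≡ 55
62^64 ≡ 55^2 = 3025 ≡ 151
103 = 64 + 32 + 4 + 2 + 1, so 62^103 ≡ 151·55·144·12·62 ≡ 425 (mod 479)
422·425 = 179350 ≡ 204 (mod 479)
324 ≠ 204, so verification fails.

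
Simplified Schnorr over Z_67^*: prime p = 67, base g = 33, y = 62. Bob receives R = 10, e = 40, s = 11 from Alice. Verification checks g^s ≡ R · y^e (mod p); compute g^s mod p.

37

33^11 mod 67 = 37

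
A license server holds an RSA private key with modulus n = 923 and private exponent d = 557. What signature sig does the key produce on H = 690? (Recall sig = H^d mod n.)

105

Squares mod 923: H^1≡690, H^2≡755, H^4≡534, H^8≡872, H^16≡755, H^32≡534, H^64≡872, H^128≡755, H^256≡534, H^512≡872
557 = 512 + 32 + 8 + 4 + 1, so H^557 ≡ 872·534·872·534·690 ≡ 105 (mod 923)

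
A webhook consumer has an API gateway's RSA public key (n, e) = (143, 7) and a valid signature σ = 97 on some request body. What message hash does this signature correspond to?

59

Squares mod 143: σ^1≡97, σ^2≡114, σ^4≡126
7 = 4 + 2 + 1, so σ^7 ≡ 126·114·97 ≡ 59 (mod 143)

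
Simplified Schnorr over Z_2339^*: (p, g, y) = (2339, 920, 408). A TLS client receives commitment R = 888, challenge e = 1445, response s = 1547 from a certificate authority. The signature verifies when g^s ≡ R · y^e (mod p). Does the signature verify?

g^s mod p:
920^2 = 846400 ≡ 2021
920^4 ≡ 2021^2 = 4084441 ≡ 547
920^8 ≡ 547^2 = 299209 ≡ 2156
920^16 ≡ 2156^2 = 4648336 ≡ 743
920^32 ≡ 743^2 = 552049 ≡ 45
920^64 ≡ 45^2 = 2025
920^128 ≡ 2025^2 = 4100625 ≡ 358
920^256 ≡ 358^2 = 128164 ≡ 1858
920^512 ≡ 1858^2 = 3452164 ≡ 2139
920^1024 ≡ 2139^2 = 4575321 ≡ 237
1547 = 1024 + 512 + 8 + 2 + 1, so 920^1547 ≡ 237·2139·2156·2021·920 ≡ 86 (mod 2339)
R · y^e mod p:
408^2 = 166464 ≡ 395
408^4 ≡ 395^2 = 156025 ≡ 1651
408^8 ≡ 1651^2 = 2725801 ≡ 866
408^16 ≡ 866^2 = 749956 ≡ 1476
408^32 ≡ 1476^2 = 2178576 ≡ 967
408^64 ≡ 967^2 = 935089 ≡ 1828
408^128 ≡ 1828^2 = 3341584 ≡ 1492
408^256 ≡ 1492^2 = 2226064 ≡ 1675
408^512 ≡ 1675^2 = 2805625 ≡ 1164
408^1024 ≡ 1164^2 = 1354896 ≡ 615
1445 = 1024 + 256 + 128 + 32 + 4 + 1, so 408^1445 ≡ 615·1675·1492·967·1651·408 ≡ 1790 (mod 2339)
888·1790 = 1589520 ≡ 1339 (mod 2339)
86 ≠ 1339; the check fails.

does not verify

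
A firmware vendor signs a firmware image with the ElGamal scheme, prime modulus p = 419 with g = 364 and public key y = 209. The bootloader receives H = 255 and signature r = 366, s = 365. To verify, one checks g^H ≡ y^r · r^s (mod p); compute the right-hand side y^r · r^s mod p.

291

Squares mod 419: 209^1≡209, 209^2≡105, 209^4≡131, 209^8≡401, 209^16≡324, 209^32≡226, 209^64≡377, 209^128≡88, 209^256≡202
366 = 256 + 64 + 32 + 8 + 4 + 2, so 209^366 ≡ 202·377·226·401·131·105 ≡ 116 (mod 419)
Squares mod 419: 366^1≡366, 366^2≡295, 366^4≡292, 366^8≡207, 366^16≡111, 366^32≡170, 366^64≡408, 366^128≡121, 366^256≡395
365 = 256 + 64 + 32 + 8 + 4 + 1, so 366^365 ≡ 395·408·170·207·292·366 ≡ 389 (mod 419)
y^r · r^s ≡ 116·389 = 45124 ≡ 291 (mod 419)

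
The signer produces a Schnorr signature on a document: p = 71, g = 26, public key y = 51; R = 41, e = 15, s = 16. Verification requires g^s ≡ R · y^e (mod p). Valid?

no

g^s mod p:
26^2 = 676 ≡ 37
26^4 ≡ 37^2 = 1369 ≡ 20
26^8 ≡ 20^2 = 400 ≡ 45
26^16 ≡ 45^2 = 2025 ≡ 37
R · y^e mod p:
51^2 = 2601 ≡ 45
51^4 ≡ 45^2 = 2025 ≡ 37
51^8 ≡ 37^2 = 1369 ≡ 20
15 = 8 + 4 + 2 + 1, so 51^15 ≡ 20·37·45·51 ≡ 51 (mod 71)
41·51 = 2091 ≡ 32 (mod 71)
37 ≠ 32; the check fails.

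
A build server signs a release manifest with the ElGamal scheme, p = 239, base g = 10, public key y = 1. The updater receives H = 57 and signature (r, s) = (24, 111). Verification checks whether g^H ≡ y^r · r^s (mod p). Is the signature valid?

Left side g^H mod p:
Squares mod 239: 10^1≡10, 10^2≡100, 10^4≡201, 10^8≡10, 10^16≡100, 10^32≡201
57 = 32 + 16 + 8 + 1, so 10^57 ≡ 201·100·10·10 ≡ 10 (mod 239)
Right side y^r · r^s mod p:
Squares mod 239: 1^1≡1, 1^2≡1, 1^4≡1, 1^8≡1, 1^16≡1
24 = 16 + 8, so 1^24 ≡ 1·1 ≡ 1 (mod 239)
Squares mod 239: 24^1≡24, 24^2≡98, 24^4≡44, 24^8≡24, 24^16≡98, 24^32≡44, 24^64≡24
111 = 64 + 32 + 8 + 4 + 2 + 1, so 24^111 ≡ 24·44·24·44·98·24 ≡ 10 (mod 239)
1·10 = 10 ≡ 10 (mod 239)
10 ≡ 10 (mod 239), so the signature is genuine.

valid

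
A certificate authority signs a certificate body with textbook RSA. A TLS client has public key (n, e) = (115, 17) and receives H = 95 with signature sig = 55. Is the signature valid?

sig^17 mod 115 = 95
95 = H, so the signature checks out.

valid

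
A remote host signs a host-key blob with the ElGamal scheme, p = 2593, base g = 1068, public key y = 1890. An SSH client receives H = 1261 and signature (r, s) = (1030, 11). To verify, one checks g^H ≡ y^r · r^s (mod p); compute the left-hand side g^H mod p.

2188

1068^2 = 1140624 ≡ 2297
1068^4 ≡ 2297^2 = 5276209 ≡ 2047
1068^8 ≡ 2047^2 = 4190209 ≡ 2514
1068^16 ≡ 2514^2 = 6320196 ≡ 1055
1068^32 ≡ 1055^2 = 1113025 ≡ 628
1068^64 ≡ 628^2 = 394384 ≡ 248
1068^128 ≡ 248^2 = 61504 ≡ 1865
1068^256 ≡ 1865^2 = 3478225 ≡ 1012
1068^512 ≡ 1012^2 = 1024144 ≡ 2502
1068^1024 ≡ 2502^2 = 6260004 ≡ 502
1261 = 1024 + 128 + 64 + 32 + 8 + 4 + 1, so 1068^1261 ≡ 502·1865·248·628·2514·2047·1068 ≡ 2188 (mod 2593)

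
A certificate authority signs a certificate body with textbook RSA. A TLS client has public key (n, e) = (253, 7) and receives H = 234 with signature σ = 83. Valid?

no

Squares mod 253: σ^1≡83, σ^2≡58, σ^4≡75
7 = 4 + 2 + 1, so σ^7 ≡ 75·58·83 ≡ 19 (mod 253)
19 ≠ 234, so verification fails.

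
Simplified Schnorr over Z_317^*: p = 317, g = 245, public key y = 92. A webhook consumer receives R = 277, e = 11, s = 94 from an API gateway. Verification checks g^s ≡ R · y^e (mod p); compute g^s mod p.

245^2 = 60025 ≡ 112
245^4 ≡ 112^2 = 12544 ≡ 181
245^8 ≡ 181^2 = 32761 ≡ 110
245^16 ≡ 110^2 = 12100 ≡ 54
245^32 ≡ 54^2 = 2916 ≡ 63
245^64 ≡ 63^2 = 3969 ≡ 165
94 = 64 + 16 + 8 + 4 + 2, so 245^94 ≡ 165·54·110·181·112 ≡ 73 (mod 317)

73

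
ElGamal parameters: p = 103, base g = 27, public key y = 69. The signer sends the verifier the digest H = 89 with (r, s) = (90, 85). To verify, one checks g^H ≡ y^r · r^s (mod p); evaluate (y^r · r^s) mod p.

39

69^2 = 4761 ≡ 23
69^4 ≡ 23^2 = 529 ≡ 14
69^8 ≡ 14^2 = 196 ≡ 93
69^16 ≡ 93^2 = 8649 ≡ 100
69^32 ≡ 100^2 = 10000 ≡ 9
69^64 ≡ 9^2 = 81
90 = 64 + 16 + 8 + 2, so 69^90 ≡ 81·100·93·23 ≡ 64 (mod 103)
90^2 = 8100 ≡ 66
90^4 ≡ 66^2 = 4356 ≡ 30
90^8 ≡ 30^2 = 900 ≡ 76
90^16 ≡ 76^2 = 5776 ≡ 8
90^32 ≡ 8^2 = 64
90^64 ≡ 64^2 = 4096 ≡ 79
85 = 64 + 16 + 4 + 1, so 90^85 ≡ 79·8·30·90 ≡ 102 (mod 103)
y^r · r^s ≡ 64·102 = 6528 ≡ 39 (mod 103)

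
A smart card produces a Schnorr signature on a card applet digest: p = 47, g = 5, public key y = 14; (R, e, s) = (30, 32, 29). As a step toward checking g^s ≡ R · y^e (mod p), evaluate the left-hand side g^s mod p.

26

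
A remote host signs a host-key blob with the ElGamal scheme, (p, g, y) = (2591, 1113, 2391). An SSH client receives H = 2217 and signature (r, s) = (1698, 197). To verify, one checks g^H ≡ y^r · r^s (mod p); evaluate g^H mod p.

1113^2 = 1238769 ≡ 271
1113^4 ≡ 271^2 = 73441 ≡ 893
1113^8 ≡ 893^2 = 797449 ≡ 2012
1113^16 ≡ 2012^2 = 4048144 ≡ 1002
1113^32 ≡ 1002^2 = 1004004 ≡ 1287
1113^64 ≡ 1287^2 = 1656369 ≡ 720
1113^128 ≡ 720^2 = 518400 ≡ 200
1113^256 ≡ 200^2 = 40000 ≡ 1135
1113^512 ≡ 1135^2 = 1288225 ≡ 498
1113^1024 ≡ 498^2 = 248004 ≡ 1859
1113^2048 ≡ 1859^2 = 3455881 ≡ 2078
2217 = 2048 + 128 + 32 + 8 + 1, so 1113^2217 ≡ 2078·200·1287·2012·1113 ≡ 1438 (mod 2591)

1438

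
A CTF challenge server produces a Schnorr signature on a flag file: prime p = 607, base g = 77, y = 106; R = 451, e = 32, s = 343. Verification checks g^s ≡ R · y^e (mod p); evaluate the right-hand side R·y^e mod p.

539

106^2 = 11236 ≡ 310
106^4 ≡ 310^2 = 96100 ≡ 194
106^8 ≡ 194^2 = 37636 ≡ 2
106^16 ≡ 2^2 = 4
106^32 ≡ 4^2 = 16
R · y^e ≡ 451·16 = 7216 ≡ 539 (mod 607)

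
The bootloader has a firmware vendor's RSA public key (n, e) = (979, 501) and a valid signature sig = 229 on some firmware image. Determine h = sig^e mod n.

592

sig^2 ≡ 229^2 = 52441 ≡ 554
sig^4 ≡ 554^2 = 306916 ≡ 489
sig^8 ≡ 489^2 = 239121 ≡ 245
sig^16 ≡ 245^2 = 60025 ≡ 306
sig^32 ≡ 306^2 = 93636 ≡ 631
sig^64 ≡ 631^2 = 398161 ≡ 687
sig^128 ≡ 687^2 = 471969 ≡ 91
sig^256 ≡ 91^2 = 8281 ≡ 449
501 = 256 + 128 + 64 + 32 + 16 + 4 + 1, so sig^501 ≡ 449·91·687·631·306·489·229 ≡ 592 (mod 979)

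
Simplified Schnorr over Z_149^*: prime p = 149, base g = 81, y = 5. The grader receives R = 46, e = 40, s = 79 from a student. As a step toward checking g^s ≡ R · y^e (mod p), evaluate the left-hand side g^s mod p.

88

81^2 = 6561 ≡ 5
81^4 ≡ 5^2 = 25
81^8 ≡ 25^2 = 625 ≡ 29
81^16 ≡ 29^2 = 841 ≡ 96
81^32 ≡ 96^2 = 9216 ≡ 127
81^64 ≡ 127^2 = 16129 ≡ 37
79 = 64 + 8 + 4 + 2 + 1, so 81^79 ≡ 37·29·25·5·81 ≡ 88 (mod 149)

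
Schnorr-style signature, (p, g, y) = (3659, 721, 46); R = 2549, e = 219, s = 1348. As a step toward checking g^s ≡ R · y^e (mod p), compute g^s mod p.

721^2 = 519841 ≡ 263
721^4 ≡ 263^2 = 69169 ≡ 3307
721^8 ≡ 3307^2 = 10936249 ≡ 3157
721^16 ≡ 3157^2 = 9966649 ≡ 3192
721^32 ≡ 3192^2 = 10188864 ≡ 2208
721^64 ≡ 2208^2 = 4875264 ≡ 1476
721^128 ≡ 1476^2 = 2178576 ≡ 1471
721^256 ≡ 1471^2 = 2163841 ≡ 1372
721^512 ≡ 1372^2 = 1882384 ≡ 1658
721^1024 ≡ 1658^2 = 2748964 ≡ 1055
1348 = 1024 + 256 + 64 + 4, so 721^1348 ≡ 1055·1372·1476·3307 ≡ 1145 (mod 3659)

1145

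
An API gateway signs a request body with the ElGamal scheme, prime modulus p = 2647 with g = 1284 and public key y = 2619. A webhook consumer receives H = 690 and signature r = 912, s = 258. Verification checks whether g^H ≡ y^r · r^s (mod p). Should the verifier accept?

Left side g^H mod p:
Squares mod 2647: 1284^1≡1284, 1284^2≡2222, 1284^4≡629, 1284^8≡1238, 1284^16≡31, 1284^32≡961, 1284^64≡2365, 1284^128≡114, 1284^256≡2408, 1284^512≡1534
690 = 512 + 128 + 32 + 16 + 2, so 1284^690 ≡ 1534·114·961·31·2222 ≡ 710 (mod 2647)
Right side y^r · r^s mod p:
Squares mod 2647: 2619^1≡2619, 2619^2≡784, 2619^4≡552, 2619^8≡299, 2619^16≡2050, 2619^32≡1711, 2619^64≡2586, 2619^128≡1074, 2619^256≡2031, 2619^512≡935
912 = 512 + 256 + 128 + 16, so 2619^912 ≡ 935·2031·1074·2050 ≡ 512 (mod 2647)
Squares mod 2647: 912^1≡912, 912^2≡586, 912^4≡1933, 912^8≡1572, 912^16≡1533, 912^32≡2200, 912^64≡1284, 912^128≡2222, 912^256≡629
258 = 256 + 2, so 912^258 ≡ 629·586 ≡ 661 (mod 2647)
512·661 = 338432 ≡ 2263 (mod 2647)
710 ≠ 2263, so verification fails.

reject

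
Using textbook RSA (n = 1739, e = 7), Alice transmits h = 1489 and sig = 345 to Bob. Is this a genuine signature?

genuine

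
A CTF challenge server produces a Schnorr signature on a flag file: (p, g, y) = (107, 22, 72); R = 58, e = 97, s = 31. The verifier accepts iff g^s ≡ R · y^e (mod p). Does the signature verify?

g^s mod p:
22^2 = 484 ≡ 56
22^4 ≡ 56^2 = 3136 ≡ 33
22^8 ≡ 33^2 = 1089 ≡ 19
22^16 ≡ 19^2 = 361 ≡ 40
31 = 16 + 8 + 4 + 2 + 1, so 22^31 ≡ 40·19·33·56·22 ≡ 63 (mod 107)
R · y^e mod p:
72^2 = 5184 ≡ 48
72^4 ≡ 48^2 = 2304 ≡ 57
72^8 ≡ 57^2 = 3249 ≡ 39
72^16 ≡ 39^2 = 1521 ≡ 23
72^32 ≡ 23^2 = 529 ≡ 101
72^64 ≡ 101^2 = 10201 ≡ 36
97 = 64 + 32 + 1, so 72^97 ≡ 36·101·72 ≡ 70 (mod 107)
58·70 = 4060 ≡ 101 (mod 107)
63 ≠ 101; the check fails.

does not verify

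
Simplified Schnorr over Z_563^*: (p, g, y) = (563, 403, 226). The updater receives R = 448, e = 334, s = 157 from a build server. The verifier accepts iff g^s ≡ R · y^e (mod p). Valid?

no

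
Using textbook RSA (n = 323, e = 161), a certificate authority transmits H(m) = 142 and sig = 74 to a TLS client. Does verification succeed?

sig^161 mod 323 = 142
Since 142 equals the digest 142, verification succeeds.

passes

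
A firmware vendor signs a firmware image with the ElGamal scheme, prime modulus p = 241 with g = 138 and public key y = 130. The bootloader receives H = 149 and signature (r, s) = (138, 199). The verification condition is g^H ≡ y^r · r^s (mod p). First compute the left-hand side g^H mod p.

105

138^149 mod 241 = 105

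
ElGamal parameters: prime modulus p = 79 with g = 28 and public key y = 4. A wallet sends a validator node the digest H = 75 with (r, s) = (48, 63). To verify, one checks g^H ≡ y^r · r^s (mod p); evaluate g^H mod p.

71

28^2 = 784 ≡ 73
28^4 ≡ 73^2 = 5329 ≡ 36
28^8 ≡ 36^2 = 1296 ≡ 32
28^16 ≡ 32^2 = 1024 ≡ 76
28^32 ≡ 76^2 = 5776 ≡ 9
28^64 ≡ 9^2 = 81 ≡ 2
75 = 64 + 8 + 2 + 1, so 28^75 ≡ 2·32·73·28 ≡ 71 (mod 79)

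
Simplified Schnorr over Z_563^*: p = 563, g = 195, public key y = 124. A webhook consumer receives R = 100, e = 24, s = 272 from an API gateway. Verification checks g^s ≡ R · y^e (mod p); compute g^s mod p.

314

195^2 = 38025 ≡ 304
195^4 ≡ 304^2 = 92416 ≡ 84
195^8 ≡ 84^2 = 7056 ≡ 300
195^16 ≡ 300^2 = 90000 ≡ 483
195^32 ≡ 483^2 = 233289 ≡ 207
195^64 ≡ 207^2 = 42849 ≡ 61
195^128 ≡ 61^2 = 3721 ≡ 343
195^256 ≡ 343^2 = 117649 ≡ 545
272 = 256 + 16, so 195^272 ≡ 545·483 ≡ 314 (mod 563)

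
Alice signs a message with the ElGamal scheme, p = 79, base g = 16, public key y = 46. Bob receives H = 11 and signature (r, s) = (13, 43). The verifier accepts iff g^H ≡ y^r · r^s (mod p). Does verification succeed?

fails

Left side g^H mod p:
16^2 = 256 ≡ 19
16^4 ≡ 19^2 = 361 ≡ 45
16^8 ≡ 45^2 = 2025 ≡ 50
11 = 8 + 2 + 1, so 16^11 ≡ 50·19·16 ≡ 32 (mod 79)
Right side y^r · r^s mod p:
46^2 = 2116 ≡ 62
46^4 ≡ 62^2 = 3844 ≡ 52
46^8 ≡ 52^2 = 2704 ≡ 18
13 = 8 + 4 + 1, so 46^13 ≡ 18·52·46 ≡ 1 (mod 79)
13^2 = 169 ≡ 11
13^4 ≡ 11^2 = 121 ≡ 42
13^8 ≡ 42^2 = 1764 ≡ 26
13^16 ≡ 26^2 = 676 ≡ 44
13^32 ≡ 44^2 = 1936 ≡ 40
43 = 32 + 8 + 2 + 1, so 13^43 ≡ 40·26·11·13 ≡ 42 (mod 79)
1·42 = 42 ≡ 42 (mod 79)
32 ≠ 42, so verification fails.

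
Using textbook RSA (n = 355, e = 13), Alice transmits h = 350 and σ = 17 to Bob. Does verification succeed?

σ^13 mod 355 = 227
227 ≠ 350, so verification fails.

fails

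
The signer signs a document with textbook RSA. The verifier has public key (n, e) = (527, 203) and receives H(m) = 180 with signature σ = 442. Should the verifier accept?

reject

Squares mod 527: σ^1≡442, σ^2≡374, σ^4≡221, σ^8≡357, σ^16≡442, σ^32≡374, σ^64≡221, σ^128≡357
203 = 128 + 64 + 8 + 2 + 1, so σ^203 ≡ 357·221·357·374·442 ≡ 357 (mod 527)
357 ≠ 180, so verification fails.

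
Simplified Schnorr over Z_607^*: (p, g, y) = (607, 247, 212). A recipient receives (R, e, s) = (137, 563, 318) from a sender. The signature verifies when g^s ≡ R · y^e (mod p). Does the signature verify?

g^s mod p:
Squares mod 607: 247^1≡247, 247^2≡309, 247^4≡182, 247^8≡346, 247^16≡137, 247^32≡559, 247^64≡483, 247^128≡201, 247^256≡339
318 = 256 + 32 + 16 + 8 + 4 + 2, so 247^318 ≡ 339·559·137·346·182·309 ≡ 524 (mod 607)
R · y^e mod p:
Squares mod 607: 212^1≡212, 212^2≡26, 212^4≡69, 212^8≡512, 212^16≡527, 212^32≡330, 212^64≡247, 212^128≡309, 212^256≡182, 212^512≡346
563 = 512 + 32 + 16 + 2 + 1, so 212^563 ≡ 346·330·527·26·212 ≡ 418 (mod 607)
137·418 = 57266 ≡ 208 (mod 607)
524 ≠ 208; the check fails.

does not verify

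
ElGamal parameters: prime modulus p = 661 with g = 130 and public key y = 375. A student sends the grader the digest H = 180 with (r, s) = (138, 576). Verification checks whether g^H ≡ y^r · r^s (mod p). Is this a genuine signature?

Left side g^H mod p:
Squares mod 661: 130^1≡130, 130^2≡375, 130^4≡493, 130^8≡462, 130^16≡602, 130^32≡176, 130^64≡570, 130^128≡349
180 = 128 + 32 + 16 + 4, so 130^180 ≡ 349·176·602·493 ≡ 147 (mod 661)
Right side y^r · r^s mod p:
Squares mod 661: 375^1≡375, 375^2≡493, 375^4≡462, 375^8≡602, 375^16≡176, 375^32≡570, 375^64≡349, 375^128≡177
138 = 128 + 8 + 2, so 375^138 ≡ 177·602·493 ≡ 130 (mod 661)
Squares mod 661: 138^1≡138, 138^2≡536, 138^4≡422, 138^8≡275, 138^16≡271, 138^32≡70, 138^64≡273, 138^128≡497, 138^256≡456, 138^512≡382
576 = 512 + 64, so 138^576 ≡ 382·273 ≡ 509 (mod 661)
130·509 = 66170 ≡ 70 (mod 661)
147 ≠ 70, so verification fails.

forged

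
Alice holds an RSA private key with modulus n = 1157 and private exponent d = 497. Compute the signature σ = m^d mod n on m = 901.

m^497 mod 1157 = 413

413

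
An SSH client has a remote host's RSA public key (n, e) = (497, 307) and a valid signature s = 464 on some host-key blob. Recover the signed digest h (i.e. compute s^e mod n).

436

s^2 ≡ 464^2 = 215296 ≡ 95
s^4 ≡ 95^2 = 9025 ≡ 79
s^8 ≡ 79^2 = 6241 ≡ 277
s^16 ≡ 277^2 = 76729 ≡ 191
s^32 ≡ 191^2 = 36481 ≡ 200
s^64 ≡ 200^2 = 40000 ≡ 240
s^128 ≡ 240^2 = 57600 ≡ 445
s^256 ≡ 445^2 = 198025 ≡ 219
307 = 256 + 32 + 16 + 2 + 1, so s^307 ≡ 219·200·191·95·464 ≡ 436 (mod 497)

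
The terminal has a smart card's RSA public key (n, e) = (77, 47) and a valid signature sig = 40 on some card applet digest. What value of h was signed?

sig^47 mod 77 = 17

17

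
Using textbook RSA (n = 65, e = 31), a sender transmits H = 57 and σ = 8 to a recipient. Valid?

yes

σ^2 ≡ 8^2 = 64
σ^4 ≡ 64^2 = 4096 ≡ 1
σ^8 ≡ 1^2 = 1
σ^16 ≡ 1^2 = 1
31 = 16 + 8 + 4 + 2 + 1, so σ^31 ≡ 1·1·1·64·8 ≡ 57 (mod 65)
σ^31 mod 65 = 57 matches H.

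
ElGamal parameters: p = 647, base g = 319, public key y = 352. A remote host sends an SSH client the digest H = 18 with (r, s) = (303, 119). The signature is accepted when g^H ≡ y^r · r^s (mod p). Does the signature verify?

does not verify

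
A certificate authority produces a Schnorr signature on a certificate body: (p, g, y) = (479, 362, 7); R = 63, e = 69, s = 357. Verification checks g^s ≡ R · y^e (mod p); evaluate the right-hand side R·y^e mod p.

7^2 = 49
7^4 ≡ 49^2 = 2401 ≡ 6
7^8 ≡ 6^2 = 36
7^16 ≡ 36^2 = 1296 ≡ 338
7^32 ≡ 338^2 = 114244 ≡ 242
7^64 ≡ 242^2 = 58564 ≡ 126
69 = 64 + 4 + 1, so 7^69 ≡ 126·6·7 ≡ 23 (mod 479)
R · y^e ≡ 63·23 = 1449 ≡ 12 (mod 479)

12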